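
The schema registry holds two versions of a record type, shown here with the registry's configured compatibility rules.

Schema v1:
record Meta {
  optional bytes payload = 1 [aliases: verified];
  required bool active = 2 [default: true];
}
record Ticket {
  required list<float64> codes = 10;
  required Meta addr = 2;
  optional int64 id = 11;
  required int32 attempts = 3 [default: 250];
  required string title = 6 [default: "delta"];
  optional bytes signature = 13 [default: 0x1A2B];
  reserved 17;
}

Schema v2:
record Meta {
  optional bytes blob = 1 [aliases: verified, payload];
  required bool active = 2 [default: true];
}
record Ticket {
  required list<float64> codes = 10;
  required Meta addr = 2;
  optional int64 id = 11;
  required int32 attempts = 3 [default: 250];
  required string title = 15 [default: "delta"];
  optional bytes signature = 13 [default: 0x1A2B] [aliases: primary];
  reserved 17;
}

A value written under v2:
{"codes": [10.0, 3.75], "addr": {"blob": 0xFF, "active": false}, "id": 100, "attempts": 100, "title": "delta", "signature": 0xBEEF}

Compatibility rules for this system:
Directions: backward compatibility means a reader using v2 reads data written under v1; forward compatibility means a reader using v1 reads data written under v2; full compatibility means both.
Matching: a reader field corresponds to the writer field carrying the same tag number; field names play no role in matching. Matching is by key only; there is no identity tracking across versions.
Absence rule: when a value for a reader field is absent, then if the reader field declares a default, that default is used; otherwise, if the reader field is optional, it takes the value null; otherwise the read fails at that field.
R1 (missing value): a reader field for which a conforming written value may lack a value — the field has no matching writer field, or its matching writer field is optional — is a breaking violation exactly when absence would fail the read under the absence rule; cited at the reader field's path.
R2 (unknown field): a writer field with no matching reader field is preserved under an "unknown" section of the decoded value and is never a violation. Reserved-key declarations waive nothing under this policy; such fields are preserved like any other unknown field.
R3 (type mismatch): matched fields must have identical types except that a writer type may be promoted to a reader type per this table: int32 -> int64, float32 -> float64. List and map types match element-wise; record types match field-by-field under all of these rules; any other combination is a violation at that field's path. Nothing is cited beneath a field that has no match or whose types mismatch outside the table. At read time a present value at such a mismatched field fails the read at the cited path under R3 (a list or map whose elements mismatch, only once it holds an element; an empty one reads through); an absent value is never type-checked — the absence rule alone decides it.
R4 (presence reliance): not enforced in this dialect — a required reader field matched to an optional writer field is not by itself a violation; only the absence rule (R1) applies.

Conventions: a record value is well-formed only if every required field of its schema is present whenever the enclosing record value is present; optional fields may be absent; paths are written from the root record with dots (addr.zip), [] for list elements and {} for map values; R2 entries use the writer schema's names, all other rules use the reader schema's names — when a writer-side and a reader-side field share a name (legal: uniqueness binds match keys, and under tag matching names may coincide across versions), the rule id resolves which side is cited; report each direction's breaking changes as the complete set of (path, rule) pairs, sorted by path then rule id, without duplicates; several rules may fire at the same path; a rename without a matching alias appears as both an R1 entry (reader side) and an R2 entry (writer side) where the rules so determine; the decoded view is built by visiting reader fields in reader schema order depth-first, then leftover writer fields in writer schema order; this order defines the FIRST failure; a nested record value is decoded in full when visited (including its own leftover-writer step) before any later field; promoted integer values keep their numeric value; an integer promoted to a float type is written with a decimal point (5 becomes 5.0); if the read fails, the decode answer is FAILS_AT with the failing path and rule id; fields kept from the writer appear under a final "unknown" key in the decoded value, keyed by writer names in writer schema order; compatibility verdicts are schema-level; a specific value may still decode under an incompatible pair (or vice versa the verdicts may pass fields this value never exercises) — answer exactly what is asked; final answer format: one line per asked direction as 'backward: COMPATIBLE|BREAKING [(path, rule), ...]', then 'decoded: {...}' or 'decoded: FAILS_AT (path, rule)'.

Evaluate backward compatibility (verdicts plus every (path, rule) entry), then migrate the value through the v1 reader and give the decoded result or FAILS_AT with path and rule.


backward: COMPATIBLE []; decoded: {"codes": [10.0, 3.75], "addr": {"payload": 0xFF, "active": false}, "id": 100, "attempts": 100, "title": "delta", "signature": 0xBEEF, "unknown": {"title": "delta"}}

each type pair in Ticket: writer, then reader
backward on Ticket — v2 reading data written by v1:
  codes: list<float64> -> list<float64>, writer required; from codes
  addr: Meta -> Meta, writer required; from addr
  id: int64 -> int64, writer optional; from id
  attempts: int32 -> int32, writer required; from attempts
  title has no writer counterpart
  signature: bytes -> bytes, writer optional; from signature
  writer title: unknown to reader
  addr.blob: bytes -> bytes, writer optional; from addr.payload
  addr.active: bool -> bool, writer required; from addr.active
  => no violations; backward on Ticket: COMPATIBLE
decode (reader v1):
  codes := [10.0, 3.75]
  addr.payload := 0xFF (from writer blob)
  addr.active := false
  id := 100
  attempts := 100
  title := "delta" (no value, default fills)
  signature := 0xBEEF
  writer title: kept under "unknown"
  => decoded: {"codes": [10.0, 3.75], "addr": {"payload": 0xFF, "active": false}, "id": 100, "attempts": 100, "title": "delta", "signature": 0xBEEF, "unknown": {"title": "delta"}}
diffs on Ticket not affecting the asked answer:
  renamed field payload to blob in record Meta (alias payload declared on the renamed field) -> inert for the asked Ticket verdict: nothing fires


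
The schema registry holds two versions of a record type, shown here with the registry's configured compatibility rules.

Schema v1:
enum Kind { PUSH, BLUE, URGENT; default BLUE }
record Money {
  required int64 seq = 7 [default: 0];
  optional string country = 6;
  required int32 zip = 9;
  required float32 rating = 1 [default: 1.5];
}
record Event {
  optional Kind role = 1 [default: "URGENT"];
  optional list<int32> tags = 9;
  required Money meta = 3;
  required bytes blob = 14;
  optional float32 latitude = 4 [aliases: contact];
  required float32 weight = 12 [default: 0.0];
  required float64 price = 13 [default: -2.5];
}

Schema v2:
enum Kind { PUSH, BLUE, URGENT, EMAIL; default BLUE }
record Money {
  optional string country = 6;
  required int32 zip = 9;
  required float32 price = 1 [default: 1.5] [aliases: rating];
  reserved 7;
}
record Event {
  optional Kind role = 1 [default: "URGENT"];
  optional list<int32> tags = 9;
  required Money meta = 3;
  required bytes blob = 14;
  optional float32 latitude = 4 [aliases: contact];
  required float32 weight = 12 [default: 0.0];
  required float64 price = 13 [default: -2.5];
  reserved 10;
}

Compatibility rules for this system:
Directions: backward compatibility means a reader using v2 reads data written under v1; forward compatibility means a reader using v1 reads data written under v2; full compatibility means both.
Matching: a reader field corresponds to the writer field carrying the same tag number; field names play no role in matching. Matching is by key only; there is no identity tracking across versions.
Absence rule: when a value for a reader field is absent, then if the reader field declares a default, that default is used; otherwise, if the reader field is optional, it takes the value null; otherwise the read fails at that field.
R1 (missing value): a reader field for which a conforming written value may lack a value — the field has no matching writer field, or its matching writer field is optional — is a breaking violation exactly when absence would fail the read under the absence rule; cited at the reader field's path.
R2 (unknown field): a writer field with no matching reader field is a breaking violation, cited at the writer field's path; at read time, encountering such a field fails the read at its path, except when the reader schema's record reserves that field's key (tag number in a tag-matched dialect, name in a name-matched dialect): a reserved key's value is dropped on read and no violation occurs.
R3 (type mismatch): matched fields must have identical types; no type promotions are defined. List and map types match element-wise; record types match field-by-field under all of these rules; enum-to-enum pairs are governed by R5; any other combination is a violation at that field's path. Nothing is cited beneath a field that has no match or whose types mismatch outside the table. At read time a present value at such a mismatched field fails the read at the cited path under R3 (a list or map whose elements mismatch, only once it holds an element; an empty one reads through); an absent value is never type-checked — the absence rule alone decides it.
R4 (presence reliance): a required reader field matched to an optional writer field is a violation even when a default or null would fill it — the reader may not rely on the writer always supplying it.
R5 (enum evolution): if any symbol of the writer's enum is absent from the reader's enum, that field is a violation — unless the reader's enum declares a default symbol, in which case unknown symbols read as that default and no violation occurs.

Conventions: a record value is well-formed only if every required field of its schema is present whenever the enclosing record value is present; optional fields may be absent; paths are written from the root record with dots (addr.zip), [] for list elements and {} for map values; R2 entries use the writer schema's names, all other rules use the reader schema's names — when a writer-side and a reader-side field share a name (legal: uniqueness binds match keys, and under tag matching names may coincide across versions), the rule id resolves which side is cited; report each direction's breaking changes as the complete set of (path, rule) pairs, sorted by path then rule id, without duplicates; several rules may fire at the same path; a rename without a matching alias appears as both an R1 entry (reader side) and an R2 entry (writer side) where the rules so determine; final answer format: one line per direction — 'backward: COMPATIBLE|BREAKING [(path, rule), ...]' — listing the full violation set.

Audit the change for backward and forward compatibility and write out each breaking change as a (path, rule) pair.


arrows below run writer -> reader for Event
backward pass over Event, reader schema v2, writer schema v1:
  Kind -> Kind, writer optional: role aligns to role
  list<int32> -> list<int32>, writer optional: tags aligns to tags
  Money -> Money, writer required: meta aligns to meta
  bytes -> bytes, writer required: blob aligns to blob
  float32 -> float32, writer optional: latitude aligns to latitude
  float32 -> float32, writer required: weight aligns to weight
  float64 -> float64, writer required: price aligns to price
  string -> string, writer optional: meta.country aligns to meta.country
  int32 -> int32, writer required: meta.zip aligns to meta.zip
  float32 -> float32, writer required: meta.price aligns to meta.rating
  leftover writer field: meta.seq
  nothing fires on Event: backward is COMPATIBLE
forward pass over Event, reader schema v1, writer schema v2:
  Kind -> Kind, writer optional: role aligns to role
  list<int32> -> list<int32>, writer optional: tags aligns to tags
  Money -> Money, writer required: meta aligns to meta
  bytes -> bytes, writer required: blob aligns to blob
  float32 -> float32, writer optional: latitude aligns to latitude
  float32 -> float32, writer required: weight aligns to weight
  float64 -> float64, writer required: price aligns to price
  meta.seq: no writer match
  string -> string, writer optional: meta.country aligns to meta.country
  int32 -> int32, writer required: meta.zip aligns to meta.zip
  float32 -> float32, writer required: meta.rating aligns to meta.price
  nothing fires on Event: forward is COMPATIBLE

backward: COMPATIBLE []; forward: COMPATIBLE []


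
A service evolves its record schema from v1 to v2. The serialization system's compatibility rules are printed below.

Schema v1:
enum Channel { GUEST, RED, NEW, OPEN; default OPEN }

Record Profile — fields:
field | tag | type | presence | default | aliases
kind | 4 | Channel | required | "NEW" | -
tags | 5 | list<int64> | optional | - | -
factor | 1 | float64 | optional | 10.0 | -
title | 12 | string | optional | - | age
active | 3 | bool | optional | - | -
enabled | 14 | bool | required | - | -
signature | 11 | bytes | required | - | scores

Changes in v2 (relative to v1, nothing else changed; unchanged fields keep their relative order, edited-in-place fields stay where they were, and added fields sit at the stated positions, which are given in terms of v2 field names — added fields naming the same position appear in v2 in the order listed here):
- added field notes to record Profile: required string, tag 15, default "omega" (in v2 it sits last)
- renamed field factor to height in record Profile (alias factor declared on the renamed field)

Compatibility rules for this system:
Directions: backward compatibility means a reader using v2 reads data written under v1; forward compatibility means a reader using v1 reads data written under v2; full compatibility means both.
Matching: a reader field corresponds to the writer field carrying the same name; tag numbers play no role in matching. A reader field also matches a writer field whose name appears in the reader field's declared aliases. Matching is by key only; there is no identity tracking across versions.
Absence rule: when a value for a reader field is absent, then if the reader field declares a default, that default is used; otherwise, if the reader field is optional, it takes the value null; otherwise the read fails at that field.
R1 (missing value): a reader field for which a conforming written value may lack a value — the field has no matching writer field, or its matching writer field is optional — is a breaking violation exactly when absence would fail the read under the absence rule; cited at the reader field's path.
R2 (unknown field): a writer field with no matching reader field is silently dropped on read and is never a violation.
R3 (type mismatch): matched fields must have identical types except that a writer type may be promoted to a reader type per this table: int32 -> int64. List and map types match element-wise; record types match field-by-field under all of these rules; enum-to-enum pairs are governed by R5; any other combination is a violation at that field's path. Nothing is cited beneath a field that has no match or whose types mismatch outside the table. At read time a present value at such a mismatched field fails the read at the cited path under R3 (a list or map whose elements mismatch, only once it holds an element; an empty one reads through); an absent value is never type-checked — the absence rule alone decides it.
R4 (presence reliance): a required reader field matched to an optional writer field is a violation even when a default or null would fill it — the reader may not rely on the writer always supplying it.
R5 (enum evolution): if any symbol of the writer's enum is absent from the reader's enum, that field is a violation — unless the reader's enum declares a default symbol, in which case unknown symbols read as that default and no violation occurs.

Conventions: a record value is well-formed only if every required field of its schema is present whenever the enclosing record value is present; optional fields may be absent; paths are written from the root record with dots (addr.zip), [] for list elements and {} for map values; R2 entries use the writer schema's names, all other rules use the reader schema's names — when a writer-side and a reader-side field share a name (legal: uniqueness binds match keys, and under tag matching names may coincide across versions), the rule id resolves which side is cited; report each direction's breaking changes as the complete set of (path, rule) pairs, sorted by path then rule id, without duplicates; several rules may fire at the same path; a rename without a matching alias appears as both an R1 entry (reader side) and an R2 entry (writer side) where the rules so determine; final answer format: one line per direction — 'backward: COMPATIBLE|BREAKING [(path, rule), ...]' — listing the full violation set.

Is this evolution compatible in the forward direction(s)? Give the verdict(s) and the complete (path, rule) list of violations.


forward: COMPATIBLE []

in Profile below, arrows point writer -> reader
forward analysis of Profile with v1 as reader and v2 as writer:
  kind <- kind (Channel -> Channel, writer required)
  tags <- tags (list<int64> -> list<int64>, writer optional)
  factor has no writer counterpart
  title <- title (string -> string, writer optional)
  active <- active (bool -> bool, writer optional)
  enabled <- enabled (bool -> bool, writer required)
  signature <- signature (bytes -> bytes, writer required)
  writer field height has no reader counterpart
  writer field notes has no reader counterpart
  => forward verdict for Profile: COMPATIBLE, no violations
remaining Profile differences; none change what is asked:
  added field notes to record Profile: required string, tag 15, default "omega" (in v2 it sits last) -> no rule fires on it in Profile's dialect; the asked verdict holds
  renamed field factor to height in record Profile (alias factor declared on the renamed field) -> no rule fires on it in Profile's dialect; the asked verdict holds


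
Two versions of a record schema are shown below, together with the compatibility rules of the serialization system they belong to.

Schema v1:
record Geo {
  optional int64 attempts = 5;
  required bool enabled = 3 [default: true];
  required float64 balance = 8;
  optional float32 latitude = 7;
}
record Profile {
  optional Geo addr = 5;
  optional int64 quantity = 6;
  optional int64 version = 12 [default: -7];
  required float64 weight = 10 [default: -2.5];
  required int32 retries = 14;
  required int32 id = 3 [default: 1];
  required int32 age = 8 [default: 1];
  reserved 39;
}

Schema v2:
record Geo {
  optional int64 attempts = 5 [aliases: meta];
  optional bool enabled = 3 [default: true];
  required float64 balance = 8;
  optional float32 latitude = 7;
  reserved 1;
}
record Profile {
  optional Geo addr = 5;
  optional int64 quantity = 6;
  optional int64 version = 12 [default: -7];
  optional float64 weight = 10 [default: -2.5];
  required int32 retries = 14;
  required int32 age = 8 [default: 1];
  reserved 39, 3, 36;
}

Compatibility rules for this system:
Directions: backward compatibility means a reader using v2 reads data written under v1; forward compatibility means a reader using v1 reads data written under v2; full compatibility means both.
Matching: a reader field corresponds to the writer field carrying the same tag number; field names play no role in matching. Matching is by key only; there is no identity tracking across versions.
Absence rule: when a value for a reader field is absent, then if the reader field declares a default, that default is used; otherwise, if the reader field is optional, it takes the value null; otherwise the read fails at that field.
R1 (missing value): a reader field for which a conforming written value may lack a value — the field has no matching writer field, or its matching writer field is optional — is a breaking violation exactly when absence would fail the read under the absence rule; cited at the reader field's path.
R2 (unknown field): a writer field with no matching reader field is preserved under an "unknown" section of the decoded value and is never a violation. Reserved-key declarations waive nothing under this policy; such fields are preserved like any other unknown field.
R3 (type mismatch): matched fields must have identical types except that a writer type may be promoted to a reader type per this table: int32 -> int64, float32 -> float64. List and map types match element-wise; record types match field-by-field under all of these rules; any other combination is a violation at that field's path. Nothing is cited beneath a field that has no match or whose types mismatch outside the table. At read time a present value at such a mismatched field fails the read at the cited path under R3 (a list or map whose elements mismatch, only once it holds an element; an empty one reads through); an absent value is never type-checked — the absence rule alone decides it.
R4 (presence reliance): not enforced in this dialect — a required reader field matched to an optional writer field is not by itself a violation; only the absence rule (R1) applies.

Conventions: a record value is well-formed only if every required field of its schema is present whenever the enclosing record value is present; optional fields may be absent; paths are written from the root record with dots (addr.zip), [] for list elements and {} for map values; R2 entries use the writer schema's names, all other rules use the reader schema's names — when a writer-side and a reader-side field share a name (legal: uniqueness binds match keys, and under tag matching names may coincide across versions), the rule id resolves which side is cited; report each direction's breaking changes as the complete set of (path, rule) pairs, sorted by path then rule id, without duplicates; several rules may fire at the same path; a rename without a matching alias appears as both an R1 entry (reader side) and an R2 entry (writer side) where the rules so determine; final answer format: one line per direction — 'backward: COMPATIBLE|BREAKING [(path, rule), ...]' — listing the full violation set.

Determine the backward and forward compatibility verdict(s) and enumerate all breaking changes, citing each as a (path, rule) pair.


backward: COMPATIBLE []; forward: COMPATIBLE []

each type pair in Profile: writer, then reader
backward analysis of Profile with v2 as reader and v1 as writer:
  addr: Geo -> Geo, writer optional; from addr
  quantity: int64 -> int64, writer optional; from quantity
  version: int64 -> int64, writer optional; from version
  weight: float64 -> float64, writer required; from weight
  retries: int32 -> int32, writer required; from retries
  age: int32 -> int32, writer required; from age
  leftover writer field: id
  addr.attempts: int64 -> int64, writer optional; from addr.attempts
  addr.enabled: bool -> bool, writer required; from addr.enabled
  addr.balance: float64 -> float64, writer required; from addr.balance
  addr.latitude: float32 -> float32, writer optional; from addr.latitude
  => backward verdict for Profile: COMPATIBLE, no violations
forward analysis of Profile with v1 as reader and v2 as writer:
  addr: Geo -> Geo, writer optional; from addr
  quantity: int64 -> int64, writer optional; from quantity
  version: int64 -> int64, writer optional; from version
  weight: float64 -> float64, writer optional; from weight
  retries: int32 -> int32, writer required; from retries
  id has no writer counterpart
  age: int32 -> int32, writer required; from age
  addr.attempts: int64 -> int64, writer optional; from addr.attempts
  addr.enabled: bool -> bool, writer optional; from addr.enabled
  addr.balance: float64 -> float64, writer required; from addr.balance
  addr.latitude: float32 -> float32, writer optional; from addr.latitude
  => forward verdict for Profile: COMPATIBLE, no violations


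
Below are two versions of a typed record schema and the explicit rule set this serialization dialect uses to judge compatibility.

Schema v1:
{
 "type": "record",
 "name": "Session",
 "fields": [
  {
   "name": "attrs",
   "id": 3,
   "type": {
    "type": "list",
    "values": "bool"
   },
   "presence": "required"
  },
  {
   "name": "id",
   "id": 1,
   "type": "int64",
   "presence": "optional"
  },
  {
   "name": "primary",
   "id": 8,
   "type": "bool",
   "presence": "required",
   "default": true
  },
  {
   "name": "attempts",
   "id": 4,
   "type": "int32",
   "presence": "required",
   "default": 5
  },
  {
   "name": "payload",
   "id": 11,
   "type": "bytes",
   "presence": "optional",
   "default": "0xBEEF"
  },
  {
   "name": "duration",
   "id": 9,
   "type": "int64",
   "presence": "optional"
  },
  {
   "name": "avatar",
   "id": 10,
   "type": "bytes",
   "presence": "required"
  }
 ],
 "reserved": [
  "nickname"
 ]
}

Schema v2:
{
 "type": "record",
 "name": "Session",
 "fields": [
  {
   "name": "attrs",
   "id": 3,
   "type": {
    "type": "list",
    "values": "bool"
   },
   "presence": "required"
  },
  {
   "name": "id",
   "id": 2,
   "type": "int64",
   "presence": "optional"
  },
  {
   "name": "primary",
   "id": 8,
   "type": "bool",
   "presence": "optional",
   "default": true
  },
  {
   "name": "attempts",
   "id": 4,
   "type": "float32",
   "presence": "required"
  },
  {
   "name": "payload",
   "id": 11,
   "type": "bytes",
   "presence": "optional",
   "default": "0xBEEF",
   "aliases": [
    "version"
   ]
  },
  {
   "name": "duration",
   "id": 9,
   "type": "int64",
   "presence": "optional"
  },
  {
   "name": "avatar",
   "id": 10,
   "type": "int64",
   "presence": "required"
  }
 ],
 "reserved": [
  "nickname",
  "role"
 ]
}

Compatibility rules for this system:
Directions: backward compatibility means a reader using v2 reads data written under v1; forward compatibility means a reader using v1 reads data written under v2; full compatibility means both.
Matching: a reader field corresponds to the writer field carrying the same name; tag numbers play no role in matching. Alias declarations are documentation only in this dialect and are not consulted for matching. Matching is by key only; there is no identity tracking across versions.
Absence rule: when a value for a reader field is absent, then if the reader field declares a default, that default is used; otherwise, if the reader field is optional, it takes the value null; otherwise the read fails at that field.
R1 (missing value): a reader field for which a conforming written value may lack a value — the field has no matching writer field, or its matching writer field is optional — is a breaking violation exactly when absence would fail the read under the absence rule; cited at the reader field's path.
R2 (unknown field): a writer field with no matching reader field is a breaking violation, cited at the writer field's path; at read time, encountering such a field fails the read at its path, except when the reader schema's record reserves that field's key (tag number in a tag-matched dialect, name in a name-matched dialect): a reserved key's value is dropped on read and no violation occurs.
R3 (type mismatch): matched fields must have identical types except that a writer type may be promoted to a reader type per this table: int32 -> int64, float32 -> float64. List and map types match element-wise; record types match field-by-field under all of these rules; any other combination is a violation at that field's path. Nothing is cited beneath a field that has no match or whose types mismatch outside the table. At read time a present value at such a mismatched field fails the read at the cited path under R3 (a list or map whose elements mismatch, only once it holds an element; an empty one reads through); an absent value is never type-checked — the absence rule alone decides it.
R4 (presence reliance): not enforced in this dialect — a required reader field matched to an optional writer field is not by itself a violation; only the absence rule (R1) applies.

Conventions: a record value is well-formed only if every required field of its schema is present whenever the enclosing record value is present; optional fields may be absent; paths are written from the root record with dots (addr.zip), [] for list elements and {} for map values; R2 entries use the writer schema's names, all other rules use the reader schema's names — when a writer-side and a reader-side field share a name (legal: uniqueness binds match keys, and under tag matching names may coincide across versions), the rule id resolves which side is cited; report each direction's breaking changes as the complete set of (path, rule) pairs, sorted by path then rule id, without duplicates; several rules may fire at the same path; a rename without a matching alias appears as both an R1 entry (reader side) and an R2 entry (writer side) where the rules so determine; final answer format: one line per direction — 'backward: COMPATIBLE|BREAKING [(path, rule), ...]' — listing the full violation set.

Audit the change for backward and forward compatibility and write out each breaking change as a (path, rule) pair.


backward: BREAKING [(attempts, R3), (avatar, R3)]; forward: BREAKING [(attempts, R3), (avatar, R3)]

in Session below, arrows point writer -> reader
checking backward for Session: reader v2 against writer v1:
  writer required, list<bool> -> list<bool>: reader attrs maps from writer attrs
  writer optional, int64 -> int64: reader id maps from writer id
  writer required, bool -> bool: reader primary maps from writer primary
  writer required, int32 -> float32: reader attempts maps from writer attempts
  writer optional, bytes -> bytes: reader payload maps from writer payload
  writer optional, int64 -> int64: reader duration maps from writer duration
  writer required, bytes -> int64: reader avatar maps from writer avatar
  R3 fires at attempts
  R3 fires at avatar
  => backward: BREAKING (2)
checking forward for Session: reader v1 against writer v2:
  writer required, list<bool> -> list<bool>: reader attrs maps from writer attrs
  writer optional, int64 -> int64: reader id maps from writer id
  writer optional, bool -> bool: reader primary maps from writer primary
  writer required, float32 -> int32: reader attempts maps from writer attempts
  writer optional, bytes -> bytes: reader payload maps from writer payload
  writer optional, int64 -> int64: reader duration maps from writer duration
  writer required, int64 -> bytes: reader avatar maps from writer avatar
  R3 fires at attempts
  R3 fires at avatar
  => forward: BREAKING (2)


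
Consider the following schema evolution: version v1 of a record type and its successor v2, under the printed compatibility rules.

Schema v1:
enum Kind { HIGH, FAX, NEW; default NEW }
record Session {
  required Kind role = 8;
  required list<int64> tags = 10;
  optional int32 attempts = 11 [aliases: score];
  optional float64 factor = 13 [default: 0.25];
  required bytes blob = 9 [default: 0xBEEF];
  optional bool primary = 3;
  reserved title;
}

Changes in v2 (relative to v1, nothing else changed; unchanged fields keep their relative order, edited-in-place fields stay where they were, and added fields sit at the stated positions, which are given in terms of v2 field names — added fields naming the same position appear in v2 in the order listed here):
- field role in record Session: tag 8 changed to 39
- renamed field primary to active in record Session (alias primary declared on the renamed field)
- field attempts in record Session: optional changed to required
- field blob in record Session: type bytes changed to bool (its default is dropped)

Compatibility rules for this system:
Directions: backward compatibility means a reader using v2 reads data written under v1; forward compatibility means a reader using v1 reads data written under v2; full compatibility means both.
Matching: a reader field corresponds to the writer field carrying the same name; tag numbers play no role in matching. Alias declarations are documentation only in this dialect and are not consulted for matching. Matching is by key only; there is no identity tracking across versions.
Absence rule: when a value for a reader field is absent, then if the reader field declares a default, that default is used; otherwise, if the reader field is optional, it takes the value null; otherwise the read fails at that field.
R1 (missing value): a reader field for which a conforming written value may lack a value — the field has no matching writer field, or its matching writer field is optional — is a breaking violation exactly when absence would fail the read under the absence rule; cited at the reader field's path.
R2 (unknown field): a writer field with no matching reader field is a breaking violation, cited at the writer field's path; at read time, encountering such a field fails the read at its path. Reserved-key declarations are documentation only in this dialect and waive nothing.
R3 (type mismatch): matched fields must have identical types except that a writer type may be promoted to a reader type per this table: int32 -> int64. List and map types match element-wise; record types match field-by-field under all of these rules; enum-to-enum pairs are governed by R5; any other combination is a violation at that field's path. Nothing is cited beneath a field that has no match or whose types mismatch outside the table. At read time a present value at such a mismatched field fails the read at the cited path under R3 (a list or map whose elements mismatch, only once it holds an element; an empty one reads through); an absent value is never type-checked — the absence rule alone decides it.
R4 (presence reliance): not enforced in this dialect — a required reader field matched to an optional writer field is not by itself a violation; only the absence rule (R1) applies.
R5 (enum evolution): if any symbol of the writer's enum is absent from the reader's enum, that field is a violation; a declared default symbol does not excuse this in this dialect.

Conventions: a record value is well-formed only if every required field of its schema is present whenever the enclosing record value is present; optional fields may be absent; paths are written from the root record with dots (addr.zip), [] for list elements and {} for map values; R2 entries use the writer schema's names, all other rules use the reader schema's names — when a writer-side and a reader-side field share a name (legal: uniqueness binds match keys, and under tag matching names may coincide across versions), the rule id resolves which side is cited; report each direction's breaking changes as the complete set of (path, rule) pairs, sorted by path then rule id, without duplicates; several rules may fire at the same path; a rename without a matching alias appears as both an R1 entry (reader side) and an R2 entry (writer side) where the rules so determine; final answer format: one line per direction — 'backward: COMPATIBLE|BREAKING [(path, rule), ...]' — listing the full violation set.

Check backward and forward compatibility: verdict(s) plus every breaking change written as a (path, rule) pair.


arrows below run writer -> reader for Session
backward on Session — v2 reading data written by v1:
  role <- role (Kind -> Kind, writer required)
  tags <- tags (list<int64> -> list<int64>, writer required)
  attempts <- attempts (int32 -> int32, writer optional)
  factor <- factor (float64 -> float64, writer optional)
  blob <- blob (bytes -> bool, writer required)
  no writer field matches reader active
  leftover writer field: primary
  R1 fires at attempts
  R3 fires at blob
  R2 fires at primary
  backward on Session therefore BREAKING (3)
forward on Session — v1 reading data written by v2:
  role <- role (Kind -> Kind, writer required)
  tags <- tags (list<int64> -> list<int64>, writer required)
  attempts <- attempts (int32 -> int32, writer required)
  factor <- factor (float64 -> float64, writer optional)
  blob <- blob (bool -> bytes, writer required)
  no writer field matches reader primary
  leftover writer field: active
  R2 fires at active
  R3 fires at blob
  forward on Session therefore BREAKING (2)

backward: BREAKING [(attempts, R1), (blob, R3), (primary, R2)]; forward: BREAKING [(active, R2), (blob, R3)]


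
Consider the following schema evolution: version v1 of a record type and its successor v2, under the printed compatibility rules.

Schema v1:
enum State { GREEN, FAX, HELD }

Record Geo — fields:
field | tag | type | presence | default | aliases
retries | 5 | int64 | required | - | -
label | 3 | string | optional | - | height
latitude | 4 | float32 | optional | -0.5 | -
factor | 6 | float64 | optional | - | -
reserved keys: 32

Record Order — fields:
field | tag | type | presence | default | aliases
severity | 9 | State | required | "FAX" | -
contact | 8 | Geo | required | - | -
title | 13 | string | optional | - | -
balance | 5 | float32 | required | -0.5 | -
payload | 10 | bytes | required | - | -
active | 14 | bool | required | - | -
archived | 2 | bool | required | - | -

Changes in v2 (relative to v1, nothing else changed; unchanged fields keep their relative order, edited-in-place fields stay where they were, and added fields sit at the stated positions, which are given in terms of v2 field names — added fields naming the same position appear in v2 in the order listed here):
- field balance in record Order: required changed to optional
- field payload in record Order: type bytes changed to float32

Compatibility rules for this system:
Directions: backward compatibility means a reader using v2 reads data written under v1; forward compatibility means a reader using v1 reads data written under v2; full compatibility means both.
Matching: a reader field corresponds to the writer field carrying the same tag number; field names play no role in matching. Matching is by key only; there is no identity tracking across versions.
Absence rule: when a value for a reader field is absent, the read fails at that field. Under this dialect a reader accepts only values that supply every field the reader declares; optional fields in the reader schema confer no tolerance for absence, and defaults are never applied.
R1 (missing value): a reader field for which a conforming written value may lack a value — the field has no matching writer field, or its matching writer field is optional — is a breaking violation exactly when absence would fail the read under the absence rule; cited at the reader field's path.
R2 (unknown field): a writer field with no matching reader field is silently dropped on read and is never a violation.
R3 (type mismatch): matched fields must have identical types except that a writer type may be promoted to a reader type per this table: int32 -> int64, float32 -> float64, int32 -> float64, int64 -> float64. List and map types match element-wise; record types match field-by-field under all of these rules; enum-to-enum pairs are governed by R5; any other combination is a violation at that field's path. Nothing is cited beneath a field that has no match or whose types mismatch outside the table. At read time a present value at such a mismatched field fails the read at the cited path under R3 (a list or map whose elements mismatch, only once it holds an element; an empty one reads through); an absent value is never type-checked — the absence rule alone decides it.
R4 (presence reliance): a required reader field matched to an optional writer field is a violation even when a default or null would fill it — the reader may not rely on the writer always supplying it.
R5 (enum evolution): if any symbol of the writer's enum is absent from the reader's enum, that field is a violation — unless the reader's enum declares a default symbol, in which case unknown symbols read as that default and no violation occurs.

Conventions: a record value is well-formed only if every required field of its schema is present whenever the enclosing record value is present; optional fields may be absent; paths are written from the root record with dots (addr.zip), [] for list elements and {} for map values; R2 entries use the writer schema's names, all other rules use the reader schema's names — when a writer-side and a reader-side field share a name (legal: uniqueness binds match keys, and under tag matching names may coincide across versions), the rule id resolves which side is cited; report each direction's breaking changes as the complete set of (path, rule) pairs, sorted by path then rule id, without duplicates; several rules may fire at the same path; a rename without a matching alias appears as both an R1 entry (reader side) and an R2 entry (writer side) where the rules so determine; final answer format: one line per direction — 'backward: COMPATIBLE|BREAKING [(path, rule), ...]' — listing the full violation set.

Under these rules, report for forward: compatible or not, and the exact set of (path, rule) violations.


in Order below, arrows point writer -> reader
forward pass over Order, reader schema v1, writer schema v2:
  severity: State -> State, writer required; from severity
  contact: Geo -> Geo, writer required; from contact
  title: string -> string, writer optional; from title
  balance: float32 -> float32, writer optional; from balance
  payload: float32 -> bytes, writer required; from payload
  active: bool -> bool, writer required; from active
  archived: bool -> bool, writer required; from archived
  contact.retries: int64 -> int64, writer required; from contact.retries
  contact.label: string -> string, writer optional; from contact.label
  contact.latitude: float32 -> float32, writer optional; from contact.latitude
  contact.factor: float64 -> float64, writer optional; from contact.factor
  R1 fires at balance
  R4 fires at balance
  R1 fires at contact.factor
  R1 fires at contact.label
  R1 fires at contact.latitude
  R3 fires at payload
  R1 fires at title
  => 7 violation(s): forward is BREAKING for Order

forward: BREAKING [(balance, R1), (balance, R4), (contact.factor, R1), (contact.label, R1), (contact.latitude, R1), (payload, R3), (title, R1)]
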